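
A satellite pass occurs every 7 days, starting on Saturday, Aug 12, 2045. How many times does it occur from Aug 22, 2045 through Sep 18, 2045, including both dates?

Occurrences land 7·i days after Aug 12, 2045 for i = 0, 1, 2, …
Aug 22, 2045 is 10 days after the start; 10 ÷ 7 = 1 remainder 3; since the remainder is 3, round up to i = 2. First occurrence in the window: #3 on Aug 26, 2045 (2×7 = 14 days in).
Sep 18, 2045 is 37 days after the start; 37 ÷ 7 = 5 remainder 2. Last occurrence in the window: #6 on Sep 16, 2045.
Occurrences #3 through #6: 4 in total.

4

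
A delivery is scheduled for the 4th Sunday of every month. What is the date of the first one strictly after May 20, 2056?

May 2056 starts on a Monday; its first Sunday is the 7th, so the 4th Sunday is the 28th — May 28, 2056.
May 28, 2056 is after May 20, 2056, so that is the next one.

May 28, 2056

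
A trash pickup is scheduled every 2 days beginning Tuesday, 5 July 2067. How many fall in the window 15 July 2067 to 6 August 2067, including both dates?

Occurrences land 2·i days after 5 July 2067 for i = 0, 1, 2, …
15 July 2067 is 10 days after the start; 10 ÷ 2 = 5 remainder 0. First occurrence in the window: #6 on 15 July 2067 (5×2 = 10 days in).
6 August 2067 is 32 days after the start; 32 ÷ 2 = 16 remainder 0. Last occurrence in the window: #17 on 6 August 2067.
Occurrences #6 through #17: 12 in total.

12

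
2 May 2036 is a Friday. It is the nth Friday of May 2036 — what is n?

Day 2 falls in week ⌈2/7⌉ of the month.
Days 1–7 hold the 1st Friday, 8–14 the 2nd, 15–21 the 3rd, 22–28 the 4th, 29–31 the 5th.
2 is in the range for the 1st.

1st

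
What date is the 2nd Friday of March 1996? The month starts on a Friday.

8 March 1996

March 1996 begins on a Friday, so the first Friday is March 1.
The 2nd Friday is 1 weeks later: 1 + 7 = 8.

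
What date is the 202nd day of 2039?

Jan has 31 days (202 − 31 = 171 remain).
Feb has 28 days (171 − 28 = 143 remain).
Mar has 31 days (143 − 31 = 112 remain).
Apr has 30 days (112 − 30 = 82 remain).
May has 31 days (82 − 31 = 51 remain).
Jun has 30 days (51 − 30 = 21 remain).
21 into Jul → Jul 21.

Jul 21, 2039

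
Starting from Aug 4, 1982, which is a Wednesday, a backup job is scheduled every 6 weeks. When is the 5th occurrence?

The 5th occurrence is 4 intervals after the first: 4 × 42 = 168 days after Aug 4, 1982.
Aug has 31 days — 27 days to the end of Aug leaves 141.
Sep has 30 days (111 left).
Oct has 31 days (80 left).
Nov has 30 days (50 left).
Dec has 31 days (19 left).
19 days into Jan → Jan 19, 1983.

Jan 19, 1983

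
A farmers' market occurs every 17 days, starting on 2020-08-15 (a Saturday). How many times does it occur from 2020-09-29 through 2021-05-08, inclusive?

13

Occurrences land 17·i days after 2020-08-15 for i = 0, 1, 2, …
2020-09-29 is 45 days after the start; 45 ÷ 17 = 2 remainder 11; since the remainder is 11, round up to i = 3. First occurrence in the window: #4 on 2020-10-05 (3×17 = 51 days in).
2021-05-08 is 266 days after the start; 266 ÷ 17 = 15 remainder 11. Last occurrence in the window: #16 on 2021-04-27.
Occurrences #4 through #16: 13 in total.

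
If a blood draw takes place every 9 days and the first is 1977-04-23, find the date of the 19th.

The 19th occurrence is 18 intervals after the first: 18 × 9 = 162 days after 1977-04-23.
April has 30 days — 7 days to the end of April leaves 155.
May has 31 days (124 left).
June has 30 days (94 left).
July has 31 days (63 left).
August has 31 days (32 left).
September has 30 days (2 left).
2 days into October → 1977-10-02.

1977-10-02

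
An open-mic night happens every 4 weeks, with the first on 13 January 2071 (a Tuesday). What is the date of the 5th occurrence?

5 May 2071

The 5th occurrence is 4 intervals after the first: 4 × 28 = 112 days after 13 January 2071.
January has 31 days — 18 days to the end of January leaves 94.
February has 28 days (66 left).
March has 31 days (35 left).
April has 30 days (5 left).
5 days into May → 5 May 2071.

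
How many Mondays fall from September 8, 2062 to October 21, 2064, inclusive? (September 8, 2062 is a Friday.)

September 8, 2062 is a Friday; the first Monday on or after it is September 11, 2062 (3 days later).
From September 11, 2062 to October 21, 2064: 111 + 365 + 295 = 771 days (rest of 2062, 2063, to October 21, 2064 in 2064).
771 ÷ 7 = 110 full weeks with remainder 1, so 110 more Mondays after the first → 111.

111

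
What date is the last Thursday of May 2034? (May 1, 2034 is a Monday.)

May 2034 begins on a Monday, so the first Thursday is May 4 (3 days later).
May 2034 has 31 days. Adding weeks: 4, 11, 18, 25 — the last one ≤ 31 is the 25th.

May 25, 2034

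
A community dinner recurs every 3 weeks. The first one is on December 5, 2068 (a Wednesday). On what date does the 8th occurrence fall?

May 1, 2069

The 8th occurrence is 7 intervals after the first: 7 × 21 = 147 days after December 5, 2068.
December has 31 days — 26 days to the end of December leaves 121.
January has 31 days (90 left).
February has 28 days (62 left).
March has 31 days (31 left).
April has 30 days (1 left).
1 day into May → May 1, 2069.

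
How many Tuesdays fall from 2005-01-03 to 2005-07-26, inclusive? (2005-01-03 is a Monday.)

2005-01-03 is a Monday; the first Tuesday on or after it is 2005-01-04 (1 day later).
From 2005-01-04 to 2005-07-26: 27 + 28 + 31 + 30 + 31 + 30 + 26 = 203 days (rest of January, February, March, April, May, June, July).
203 ÷ 7 = 29 full weeks with remainder 0, so 29 more Tuesdays after the first → 30.

30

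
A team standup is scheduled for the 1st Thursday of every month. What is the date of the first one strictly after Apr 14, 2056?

May 4, 2056

Apr 2056 starts on a Saturday, so its 1st Thursday is Apr 6, 2056 (5 days in).
That is not after Apr 14, 2056, so look at May 2056.
May 2056 starts on a Monday, so its 1st Thursday is May 4, 2056 (3 days in).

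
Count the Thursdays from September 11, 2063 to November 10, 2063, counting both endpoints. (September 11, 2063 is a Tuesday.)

9

September 11, 2063 is a Tuesday; the first Thursday on or after it is September 13, 2063 (2 days later).
From September 13, 2063 to November 10, 2063: 17 + 31 + 10 = 58 days (rest of September, October, November).
58 ÷ 7 = 8 full weeks with remainder 2, so 8 more Thursdays after the first → 9.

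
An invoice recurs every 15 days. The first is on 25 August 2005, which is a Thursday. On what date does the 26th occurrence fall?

4 September 2006

The 26th occurrence is 25 intervals after the first: 25 × 15 = 375 days after 25 August 2005.
August has 31 days — 6 days to the end of August leaves 369.
September has 30 days (339 left).
October has 31 days (308 left).
November has 30 days (278 left).
December has 31 days (247 left).
January has 31 days (216 left).
February has 28 days (188 left).
March has 31 days (157 left).
April has 30 days (127 left).
May has 31 days (96 left).
June has 30 days (66 left).
July has 31 days (35 left).
August has 31 days (4 left).
4 days into September → 4 September 2006.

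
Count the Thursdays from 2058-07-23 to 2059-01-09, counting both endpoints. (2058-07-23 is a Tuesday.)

25

2058-07-23 is a Tuesday; the first Thursday on or after it is 2058-07-25 (2 days later).
From 2058-07-25 to 2059-01-09: 6 + 31 + 30 + 31 + 30 + 31 + 9 = 168 days (rest of July, August, September, October, November, December, January).
168 ÷ 7 = 24 full weeks with remainder 0, so 24 more Thursdays after the first → 25.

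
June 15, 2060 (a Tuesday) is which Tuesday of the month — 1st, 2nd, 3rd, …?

3rd

Day 15 falls in week ⌈15/7⌉ of the month.
Days 1–7 hold the 1st Tuesday, 8–14 the 2nd, 15–21 the 3rd, 22–28 the 4th, 29–31 the 5th.
15 is in the range for the 3rd.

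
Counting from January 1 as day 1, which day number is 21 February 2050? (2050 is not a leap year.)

52

Days in months before February: 31 = 31.
Plus 21 days into February → day 52.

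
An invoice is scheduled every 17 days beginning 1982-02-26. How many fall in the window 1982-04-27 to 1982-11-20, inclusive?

Occurrences land 17·i days after 1982-02-26 for i = 0, 1, 2, …
1982-04-27 is 60 days after the start; 60 ÷ 17 = 3 remainder 9; since the remainder is 9, round up to i = 4. First occurrence in the window: #5 on 1982-05-05 (4×17 = 68 days in).
1982-11-20 is 267 days after the start; 267 ÷ 17 = 15 remainder 12. Last occurrence in the window: #16 on 1982-11-08.
Occurrences #5 through #16: 12 in total.

12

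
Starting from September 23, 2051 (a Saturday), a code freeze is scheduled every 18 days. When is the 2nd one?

The 2nd occurrence is 1 interval after the first: 1 × 18 = 18 days after September 23, 2051.
September has 30 days — 7 days to the end of September leaves 11.
11 days into October → October 11, 2051.

October 11, 2051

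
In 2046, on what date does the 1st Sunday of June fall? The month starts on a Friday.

3 June 2046

June 2046 begins on a Friday, so the first Sunday is June 3 (2 days later).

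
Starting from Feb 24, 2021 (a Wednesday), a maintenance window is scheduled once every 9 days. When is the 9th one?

The 9th occurrence is 8 intervals after the first: 8 × 9 = 72 days after Feb 24, 2021.
Feb has 28 days — 4 days to the end of Feb leaves 68.
Mar has 31 days (37 left).
Apr has 30 days (7 left).
7 days into May → May 7, 2021.

May 7, 2021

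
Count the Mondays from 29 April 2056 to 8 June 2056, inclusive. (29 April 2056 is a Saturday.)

29 April 2056 is a Saturday; the first Monday on or after it is 1 May 2056 (2 days later).
From 1 May 2056 to 8 June 2056: 30 + 8 = 38 days (rest of May, June).
38 ÷ 7 = 5 full weeks with remainder 3, so 5 more Mondays after the first → 6.

6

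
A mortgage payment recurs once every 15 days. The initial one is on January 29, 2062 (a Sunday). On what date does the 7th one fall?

April 29, 2062

The 7th occurrence is 6 intervals after the first: 6 × 15 = 90 days after January 29, 2062.
January has 31 days — 2 days to the end of January leaves 88.
February has 28 days (60 left).
March has 31 days (29 left).
29 days into April → April 29, 2062.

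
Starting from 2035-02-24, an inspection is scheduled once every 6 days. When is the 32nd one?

The 32nd occurrence is 31 intervals after the first: 31 × 6 = 186 days after 2035-02-24.
February has 28 days — 4 days to the end of February leaves 182.
March has 31 days (151 left).
April has 30 days (121 left).
May has 31 days (90 left).
June has 30 days (60 left).
July has 31 days (29 left).
29 days into August → 2035-08-29.

2035-08-29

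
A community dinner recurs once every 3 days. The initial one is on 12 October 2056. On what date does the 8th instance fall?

2 November 2056

The 8th occurrence is 7 intervals after the first: 7 × 3 = 21 days after 12 October 2056.
October has 31 days — 19 days to the end of October leaves 2.
2 days into November → 2 November 2056.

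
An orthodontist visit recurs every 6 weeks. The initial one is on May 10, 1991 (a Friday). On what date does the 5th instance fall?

The 5th occurrence is 4 intervals after the first: 4 × 42 = 168 days after May 10, 1991.
May has 31 days — 21 days to the end of May leaves 147.
June has 30 days (117 left).
July has 31 days (86 left).
August has 31 days (55 left).
September has 30 days (25 left).
25 days into October → October 25, 1991.

October 25, 1991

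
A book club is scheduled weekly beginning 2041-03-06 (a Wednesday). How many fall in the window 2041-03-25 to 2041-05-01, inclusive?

Occurrences land 7·i days after 2041-03-06 for i = 0, 1, 2, …
2041-03-25 is 19 days after the start; 19 ÷ 7 = 2 remainder 5; since the remainder is 5, round up to i = 3. First occurrence in the window: #4 on 2041-03-27 (3×7 = 21 days in).
2041-05-01 is 56 days after the start; 56 ÷ 7 = 8 remainder 0. Last occurrence in the window: #9 on 2041-05-01.
Occurrences #4 through #9: 6 in total.

6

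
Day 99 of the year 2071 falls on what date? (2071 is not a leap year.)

Jan has 31 days (99 − 31 = 68 remain).
Feb has 28 days (68 − 28 = 40 remain).
Mar has 31 days (40 − 31 = 9 remain).
9 into Apr → Apr 9.

Apr 9, 2071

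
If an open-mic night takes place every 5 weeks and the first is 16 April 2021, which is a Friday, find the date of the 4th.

30 July 2021

The 4th occurrence is 3 intervals after the first: 3 × 35 = 105 days after 16 April 2021.
April has 30 days — 14 days to the end of April leaves 91.
May has 31 days (60 left).
June has 30 days (30 left).
30 days into July → 30 July 2021.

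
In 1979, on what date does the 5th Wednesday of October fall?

31 October 1979

The first Wednesday of October 1979 is October 3.
The 5th Wednesday is 4 weeks later: 3 + 28 = 31.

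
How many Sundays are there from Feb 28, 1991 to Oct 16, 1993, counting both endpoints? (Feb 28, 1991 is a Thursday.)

137

Feb 28, 1991 is a Thursday; the first Sunday on or after it is Mar 3, 1991 (3 days later).
From Mar 3, 1991 to Oct 16, 1993: 303 + 366 + 289 = 958 days (rest of 1991, 1992, to Oct 16, 1993 in 1993).
958 ÷ 7 = 136 full weeks with remainder 6, so 136 more Sundays after the first → 137.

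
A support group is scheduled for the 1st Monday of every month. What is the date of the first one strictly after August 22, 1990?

September 3, 1990

August 1990 starts on a Wednesday, so its 1st Monday is August 6, 1990 (5 days in).
That is not after August 22, 1990, so look at September 1990.
September 1990 starts on a Saturday, so its 1st Monday is September 3, 1990 (2 days in).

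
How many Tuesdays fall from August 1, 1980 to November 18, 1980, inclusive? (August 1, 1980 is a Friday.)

August 1, 1980 is a Friday; the first Tuesday on or after it is August 5, 1980 (4 days later).
From August 5, 1980 to November 18, 1980: 26 + 30 + 31 + 18 = 105 days (rest of August, September, October, November).
105 ÷ 7 = 15 full weeks with remainder 0, so 15 more Tuesdays after the first → 16.

16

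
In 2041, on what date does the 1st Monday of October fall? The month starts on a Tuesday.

2041-10-07

October 2041 begins on a Tuesday, so the first Monday is October 7 (6 days later).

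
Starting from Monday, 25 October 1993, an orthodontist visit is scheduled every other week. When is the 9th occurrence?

The 9th occurrence is 8 intervals after the first: 8 × 14 = 112 days after 25 October 1993.
October has 31 days — 6 days to the end of October leaves 106.
November has 30 days (76 left).
December has 31 days (45 left).
January has 31 days (14 left).
14 days into February → 14 February 1994.

14 February 1994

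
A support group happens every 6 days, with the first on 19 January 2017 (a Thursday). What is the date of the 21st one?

19 May 2017

The 21st occurrence is 20 intervals after the first: 20 × 6 = 120 days after 19 January 2017.
January has 31 days — 12 days to the end of January leaves 108.
February has 28 days (80 left).
March has 31 days (49 left).
April has 30 days (19 left).
19 days into May → 19 May 2017.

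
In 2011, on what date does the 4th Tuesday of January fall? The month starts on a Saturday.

January 2011 begins on a Saturday, so the first Tuesday is January 4 (3 days later).
The 4th Tuesday is 3 weeks later: 4 + 21 = 25.

2011-01-25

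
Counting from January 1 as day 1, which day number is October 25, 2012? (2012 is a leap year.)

Days in months before October: 31 + 29 + 31 + 30 + 31 + 30 + 31 + 31 + 30 = 274.
Plus 25 days into October → day 299.

299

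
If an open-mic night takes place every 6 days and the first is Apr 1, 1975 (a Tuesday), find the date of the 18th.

The 18th occurrence is 17 intervals after the first: 17 × 6 = 102 days after Apr 1, 1975.
Apr has 30 days — 29 days to the end of Apr leaves 73.
May has 31 days (42 left).
Jun has 30 days (12 left).
12 days into Jul → Jul 12, 1975.

Jul 12, 1975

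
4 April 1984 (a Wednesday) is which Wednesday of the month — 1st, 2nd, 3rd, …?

Day 4 falls in week ⌈4/7⌉ of the month.
Days 1–7 hold the 1st Wednesday, 8–14 the 2nd, 15–21 the 3rd, 22–28 the 4th, 29–31 the 5th.
4 is in the range for the 1st.

1st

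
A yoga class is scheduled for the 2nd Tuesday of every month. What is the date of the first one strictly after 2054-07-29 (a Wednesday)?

2054-08-11

July 2054 starts on a Wednesday; its first Tuesday is the 7th, so the 2nd Tuesday is the 14th — 2054-07-14.
That is not after 2054-07-29, so look at August 2054.
August 2054 starts on a Saturday; its first Tuesday is the 4th, so the 2nd Tuesday is the 11th — 2054-08-11.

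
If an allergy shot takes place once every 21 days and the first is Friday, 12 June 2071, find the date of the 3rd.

24 July 2071

The 3rd occurrence is 2 intervals after the first: 2 × 21 = 42 days after 12 June 2071.
June has 30 days — 18 days to the end of June leaves 24.
24 days into July → 24 July 2071.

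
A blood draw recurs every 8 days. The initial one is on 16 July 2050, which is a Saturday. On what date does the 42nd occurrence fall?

The 42nd occurrence is 41 intervals after the first: 41 × 8 = 328 days after 16 July 2050.
July has 31 days — 15 days to the end of July leaves 313.
August has 31 days (282 left).
September has 30 days (252 left).
October has 31 days (221 left).
November has 30 days (191 left).
December has 31 days (160 left).
January has 31 days (129 left).
February has 28 days (101 left).
March has 31 days (70 left).
April has 30 days (40 left).
May has 31 days (9 left).
9 days into June → 9 June 2051.

9 June 2051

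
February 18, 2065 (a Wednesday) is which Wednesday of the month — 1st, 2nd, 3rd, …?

Day 18 falls in week ⌈18/7⌉ of the month.
Days 1–7 hold the 1st Wednesday, 8–14 the 2nd, 15–21 the 3rd, 22–28 the 4th, 29–31 the 5th.
18 is in the range for the 3rd.

3rd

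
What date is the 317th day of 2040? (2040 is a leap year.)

November 12, 2040

January has 31 days (317 − 31 = 286 remain).
February has 29 days (286 − 29 = 257 remain).
March has 31 days (257 − 31 = 226 remain).
April has 30 days (226 − 30 = 196 remain).
May has 31 days (196 − 31 = 165 remain).
June has 30 days (165 − 30 = 135 remain).
July has 31 days (135 − 31 = 104 remain).
August has 31 days (104 − 31 = 73 remain).
September has 30 days (73 − 30 = 43 remain).
October has 31 days (43 − 31 = 12 remain).
12 into November → November 12.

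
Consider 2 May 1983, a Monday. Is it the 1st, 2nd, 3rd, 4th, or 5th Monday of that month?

1st

Day 2 falls in week ⌈2/7⌉ of the month.
Days 1–7 hold the 1st Monday, 8–14 the 2nd, 15–21 the 3rd, 22–28 the 4th, 29–31 the 5th.
2 is in the range for the 1st.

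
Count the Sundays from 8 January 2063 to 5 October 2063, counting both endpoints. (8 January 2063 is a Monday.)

38

8 January 2063 is a Monday; the first Sunday on or after it is 14 January 2063 (6 days later).
From 14 January 2063 to 5 October 2063: 17 + 28 + 31 + 30 + 31 + 30 + 31 + 31 + 30 + 5 = 264 days (rest of January, February, March, April, May, June, July, August, September, October).
264 ÷ 7 = 37 full weeks with remainder 5, so 37 more Sundays after the first → 38.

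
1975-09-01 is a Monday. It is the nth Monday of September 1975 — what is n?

Day 1 falls in week ⌈1/7⌉ of the month.
Days 1–7 hold the 1st Monday, 8–14 the 2nd, 15–21 the 3rd, 22–28 the 4th, 29–31 the 5th.
1 is in the range for the 1st.

1st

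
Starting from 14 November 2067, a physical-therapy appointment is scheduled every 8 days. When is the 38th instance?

The 38th occurrence is 37 intervals after the first: 37 × 8 = 296 days after 14 November 2067.
November has 30 days — 16 days to the end of November leaves 280.
December has 31 days (249 left).
January has 31 days (218 left).
February has 29 days (189 left).
March has 31 days (158 left).
April has 30 days (128 left).
May has 31 days (97 left).
June has 30 days (67 left).
July has 31 days (36 left).
August has 31 days (5 left).
5 days into September → 5 September 2068.

5 September 2068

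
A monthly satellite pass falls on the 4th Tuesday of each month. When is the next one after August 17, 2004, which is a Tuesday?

August 24, 2004

August 2004 starts on a Sunday; its first Tuesday is the 3rd, so the 4th Tuesday is the 24th — August 24, 2004.
August 24, 2004 is after August 17, 2004, so that is the next one.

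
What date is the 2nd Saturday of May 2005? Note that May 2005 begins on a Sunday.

2005-05-14

May 2005 begins on a Sunday, so the first Saturday is May 7 (6 days later).
The 2nd Saturday is 1 weeks later: 7 + 7 = 14.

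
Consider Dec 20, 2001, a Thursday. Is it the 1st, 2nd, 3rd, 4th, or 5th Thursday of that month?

3rd

Day 20 falls in week ⌈20/7⌉ of the month.
Days 1–7 hold the 1st Thursday, 8–14 the 2nd, 15–21 the 3rd, 22–28 the 4th, 29–31 the 5th.
20 is in the range for the 3rd.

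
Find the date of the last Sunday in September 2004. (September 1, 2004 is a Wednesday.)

September 2004 begins on a Wednesday, so the first Sunday is September 5 (4 days later).
September 2004 has 30 days. Adding weeks: 5, 12, 19, 26 — the last one ≤ 30 is the 26th.

September 26, 2004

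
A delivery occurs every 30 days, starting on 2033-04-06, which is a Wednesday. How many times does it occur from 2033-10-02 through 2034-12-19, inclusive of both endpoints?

15

Occurrences land 30·i days after 2033-04-06 for i = 0, 1, 2, …
2033-10-02 is 179 days after the start; 179 ÷ 30 = 5 remainder 29; since the remainder is 29, round up to i = 6. First occurrence in the window: #7 on 2033-10-03 (6×30 = 180 days in).
2034-12-19 is 622 days after the start; 622 ÷ 30 = 20 remainder 22. Last occurrence in the window: #21 on 2034-11-27.
Occurrences #7 through #21: 15 in total.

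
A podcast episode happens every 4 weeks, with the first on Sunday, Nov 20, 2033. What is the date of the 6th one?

Apr 9, 2034

The 6th occurrence is 5 intervals after the first: 5 × 28 = 140 days after Nov 20, 2033.
Nov has 30 days — 10 days to the end of Nov leaves 130.
Dec has 31 days (99 left).
Jan has 31 days (68 left).
Feb has 28 days (40 left).
Mar has 31 days (9 left).
9 days into Apr → Apr 9, 2034.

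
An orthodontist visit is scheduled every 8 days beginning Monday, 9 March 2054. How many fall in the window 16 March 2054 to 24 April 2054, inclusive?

5

Occurrences land 8·i days after 9 March 2054 for i = 0, 1, 2, …
16 March 2054 is 7 days after the start; 7 ÷ 8 = 0 remainder 7; since the remainder is 7, round up to i = 1. First occurrence in the window: #2 on 17 March 2054 (1×8 = 8 days in).
24 April 2054 is 46 days after the start; 46 ÷ 8 = 5 remainder 6. Last occurrence in the window: #6 on 18 April 2054.
Occurrences #2 through #6: 5 in total.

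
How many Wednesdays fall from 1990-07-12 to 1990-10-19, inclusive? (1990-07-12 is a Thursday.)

14

1990-07-12 is a Thursday; the first Wednesday on or after it is 1990-07-18 (6 days later).
From 1990-07-18 to 1990-10-19: 13 + 31 + 30 + 19 = 93 days (rest of July, August, September, October).
93 ÷ 7 = 13 full weeks with remainder 2, so 13 more Wednesdays after the first → 14.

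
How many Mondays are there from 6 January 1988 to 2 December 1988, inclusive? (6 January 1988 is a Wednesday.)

47

6 January 1988 is a Wednesday; the first Monday on or after it is 11 January 1988 (5 days later).
From 11 January 1988 to 2 December 1988: 20 + 29 + 31 + 30 + 31 + 30 + 31 + 31 + 30 + 31 + 30 + 2 = 326 days (rest of January, February, March, April, May, June, July, August, September, October, November, December).
326 ÷ 7 = 46 full weeks with remainder 4, so 46 more Mondays after the first → 47.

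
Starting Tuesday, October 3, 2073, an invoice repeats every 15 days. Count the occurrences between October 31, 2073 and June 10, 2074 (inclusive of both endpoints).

15

Occurrences land 15·i days after October 3, 2073 for i = 0, 1, 2, …
October 31, 2073 is 28 days after the start; 28 ÷ 15 = 1 remainder 13; since the remainder is 13, round up to i = 2. First occurrence in the window: #3 on November 2, 2073 (2×15 = 30 days in).
June 10, 2074 is 250 days after the start; 250 ÷ 15 = 16 remainder 10. Last occurrence in the window: #17 on May 31, 2074.
Occurrences #3 through #17: 15 in total.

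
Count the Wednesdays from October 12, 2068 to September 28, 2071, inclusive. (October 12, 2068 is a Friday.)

October 12, 2068 is a Friday; the first Wednesday on or after it is October 17, 2068 (5 days later).
From October 17, 2068 to September 28, 2071: 75 + 365 + 365 + 271 = 1076 days (rest of 2068, 2069, 2070, to September 28, 2071 in 2071).
1076 ÷ 7 = 153 full weeks with remainder 5, so 153 more Wednesdays after the first → 154.

154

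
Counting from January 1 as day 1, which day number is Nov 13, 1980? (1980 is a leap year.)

Days in months before Nov: 31 + 29 + 31 + 30 + 31 + 30 + 31 + 31 + 30 + 31 = 305.
Plus 13 days into Nov → day 318.

318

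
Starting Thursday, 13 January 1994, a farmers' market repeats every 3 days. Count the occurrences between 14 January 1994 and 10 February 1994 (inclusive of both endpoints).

9

Occurrences land 3·i days after 13 January 1994 for i = 0, 1, 2, …
14 January 1994 is 1 day after the start; 1 ÷ 3 = 0 remainder 1; since the remainder is 1, round up to i = 1. First occurrence in the window: #2 on 16 January 1994 (1×3 = 3 days in).
10 February 1994 is 28 days after the start; 28 ÷ 3 = 9 remainder 1. Last occurrence in the window: #10 on 9 February 1994.
Occurrences #2 through #10: 9 in total.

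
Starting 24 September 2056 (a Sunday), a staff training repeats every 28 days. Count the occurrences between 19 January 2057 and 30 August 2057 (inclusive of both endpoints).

Occurrences land 28·i days after 24 September 2056 for i = 0, 1, 2, …
19 January 2057 is 117 days after the start; 117 ÷ 28 = 4 remainder 5; since the remainder is 5, round up to i = 5. First occurrence in the window: #6 on 11 February 2057 (5×28 = 140 days in).
30 August 2057 is 340 days after the start; 340 ÷ 28 = 12 remainder 4. Last occurrence in the window: #13 on 26 August 2057.
Occurrences #6 through #13: 8 in total.

8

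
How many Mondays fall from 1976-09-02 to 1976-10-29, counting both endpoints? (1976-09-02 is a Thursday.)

8

1976-09-02 is a Thursday; the first Monday on or after it is 1976-09-06 (4 days later).
From 1976-09-06 to 1976-10-29: 24 + 29 = 53 days (rest of September, October).
53 ÷ 7 = 7 full weeks with remainder 4, so 7 more Mondays after the first → 8.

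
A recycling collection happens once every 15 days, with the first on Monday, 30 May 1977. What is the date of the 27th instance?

24 June 1978

The 27th occurrence is 26 intervals after the first: 26 × 15 = 390 days after 30 May 1977.
May has 31 days — 1 day to the end of May leaves 389.
June has 30 days (359 left).
July has 31 days (328 left).
August has 31 days (297 left).
September has 30 days (267 left).
October has 31 days (236 left).
November has 30 days (206 left).
December has 31 days (175 left).
January has 31 days (144 left).
February has 28 days (116 left).
March has 31 days (85 left).
April has 30 days (55 left).
May has 31 days (24 left).
24 days into June → 24 June 1978.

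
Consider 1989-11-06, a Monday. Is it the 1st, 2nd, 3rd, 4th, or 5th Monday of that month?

Day 6 falls in week ⌈6/7⌉ of the month.
Days 1–7 hold the 1st Monday, 8–14 the 2nd, 15–21 the 3rd, 22–28 the 4th, 29–31 the 5th.
6 is in the range for the 1st.

1st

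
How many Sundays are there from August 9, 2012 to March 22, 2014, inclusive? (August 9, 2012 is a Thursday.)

August 9, 2012 is a Thursday; the first Sunday on or after it is August 12, 2012 (3 days later).
From August 12, 2012 to March 22, 2014: 141 + 365 + 81 = 587 days (rest of 2012, 2013, to March 22, 2014 in 2014).
587 ÷ 7 = 83 full weeks with remainder 6, so 83 more Sundays after the first → 84.

84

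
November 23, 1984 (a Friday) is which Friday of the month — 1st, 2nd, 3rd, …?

4th

Day 23 falls in week ⌈23/7⌉ of the month.
Days 1–7 hold the 1st Friday, 8–14 the 2nd, 15–21 the 3rd, 22–28 the 4th, 29–31 the 5th.
23 is in the range for the 4th.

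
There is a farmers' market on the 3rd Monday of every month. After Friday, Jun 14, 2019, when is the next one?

Jun 2019 starts on a Saturday; its first Monday is the 3rd, so the 3rd Monday is the 17th — Jun 17, 2019.
Jun 17, 2019 is after Jun 14, 2019, so that is the next one.

Jun 17, 2019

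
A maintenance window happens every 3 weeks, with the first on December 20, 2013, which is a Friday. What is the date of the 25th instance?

The 25th occurrence is 24 intervals after the first: 24 × 21 = 504 days after December 20, 2013.
December has 31 days — 11 days to the end of December leaves 493.
2014 has 365 days (128 left).
January has 31 days (97 left).
February has 28 days (69 left).
March has 31 days (38 left).
April has 30 days (8 left).
8 days into May → May 8, 2015.

May 8, 2015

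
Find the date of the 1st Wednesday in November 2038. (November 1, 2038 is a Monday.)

November 2038 begins on a Monday, so the first Wednesday is November 3 (2 days later).

November 3, 2038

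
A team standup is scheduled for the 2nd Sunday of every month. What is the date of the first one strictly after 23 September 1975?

September 1975 starts on a Monday; its first Sunday is the 7th, so the 2nd Sunday is the 14th — 14 September 1975.
That is not after 23 September 1975, so look at October 1975.
October 1975 starts on a Wednesday; its first Sunday is the 5th, so the 2nd Sunday is the 12th — 12 October 1975.

12 October 1975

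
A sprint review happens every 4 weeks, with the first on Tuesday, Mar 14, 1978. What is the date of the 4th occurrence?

The 4th occurrence is 3 intervals after the first: 3 × 28 = 84 days after Mar 14, 1978.
Mar has 31 days — 17 days to the end of Mar leaves 67.
Apr has 30 days (37 left).
May has 31 days (6 left).
6 days into Jun → Jun 6, 1978.

Jun 6, 1978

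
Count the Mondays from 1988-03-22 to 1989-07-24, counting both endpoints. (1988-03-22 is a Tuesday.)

1988-03-22 is a Tuesday; the first Monday on or after it is 1988-03-28 (6 days later).
From 1988-03-28 to 1989-07-24: 278 + 205 = 483 days (rest of 1988, to 1989-07-24 in 1989).
483 ÷ 7 = 69 full weeks with remainder 0, so 69 more Mondays after the first → 70.

70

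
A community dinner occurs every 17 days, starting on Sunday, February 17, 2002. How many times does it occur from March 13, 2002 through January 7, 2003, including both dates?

18

Occurrences land 17·i days after February 17, 2002 for i = 0, 1, 2, …
March 13, 2002 is 24 days after the start; 24 ÷ 17 = 1 remainder 7; since the remainder is 7, round up to i = 2. First occurrence in the window: #3 on March 23, 2002 (2×17 = 34 days in).
January 7, 2003 is 324 days after the start; 324 ÷ 17 = 19 remainder 1. Last occurrence in the window: #20 on January 6, 2003.
Occurrences #3 through #20: 18 in total.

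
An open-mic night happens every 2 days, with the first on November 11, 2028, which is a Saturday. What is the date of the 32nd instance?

January 12, 2029

The 32nd occurrence is 31 intervals after the first: 31 × 2 = 62 days after November 11, 2028.
November has 30 days — 19 days to the end of November leaves 43.
December has 31 days (12 left).
12 days into January → January 12, 2029.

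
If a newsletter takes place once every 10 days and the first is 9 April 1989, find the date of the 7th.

8 June 1989

The 7th occurrence is 6 intervals after the first: 6 × 10 = 60 days after 9 April 1989.
April has 30 days — 21 days to the end of April leaves 39.
May has 31 days (8 left).
8 days into June → 8 June 1989.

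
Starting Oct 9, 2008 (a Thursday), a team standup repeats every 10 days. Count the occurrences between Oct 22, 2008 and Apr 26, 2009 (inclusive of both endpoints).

Occurrences land 10·i days after Oct 9, 2008 for i = 0, 1, 2, …
Oct 22, 2008 is 13 days after the start; 13 ÷ 10 = 1 remainder 3; since the remainder is 3, round up to i = 2. First occurrence in the window: #3 on Oct 29, 2008 (2×10 = 20 days in).
Apr 26, 2009 is 199 days after the start; 199 ÷ 10 = 19 remainder 9. Last occurrence in the window: #20 on Apr 17, 2009.
Occurrences #3 through #20: 18 in total.

18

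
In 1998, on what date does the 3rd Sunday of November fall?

The first Sunday of November 1998 is November 1.
The 3rd Sunday is 2 weeks later: 1 + 14 = 15.

November 15, 1998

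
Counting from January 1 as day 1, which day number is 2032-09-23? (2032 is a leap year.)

267

Days in months before September: 31 + 29 + 31 + 30 + 31 + 30 + 31 + 31 = 244.
Plus 23 days into September → day 267.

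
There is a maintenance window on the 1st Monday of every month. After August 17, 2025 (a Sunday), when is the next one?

August 2025 starts on a Friday, so its 1st Monday is August 4, 2025 (3 days in).
That is not after August 17, 2025, so look at September 2025.
September 2025 starts on a Monday, so its 1st Monday is September 1, 2025.

September 1, 2025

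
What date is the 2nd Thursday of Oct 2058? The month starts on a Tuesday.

Oct 2058 begins on a Tuesday, so the first Thursday is Oct 3 (2 days later).
The 2nd Thursday is 1 weeks later: 3 + 7 = 10.

Oct 10, 2058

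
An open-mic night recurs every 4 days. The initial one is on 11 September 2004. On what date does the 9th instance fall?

13 October 2004

The 9th occurrence is 8 intervals after the first: 8 × 4 = 32 days after 11 September 2004.
September has 30 days — 19 days to the end of September leaves 13.
13 days into October → 13 October 2004.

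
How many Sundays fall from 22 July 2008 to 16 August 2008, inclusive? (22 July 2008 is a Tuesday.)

22 July 2008 is a Tuesday; the first Sunday on or after it is 27 July 2008 (5 days later).
From 27 July 2008 to 16 August 2008: 4 + 16 = 20 days (rest of July, August).
20 ÷ 7 = 2 full weeks with remainder 6, so 2 more Sundays after the first → 3.

3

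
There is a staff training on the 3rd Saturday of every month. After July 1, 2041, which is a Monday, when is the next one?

July 20, 2041

July 2041 starts on a Monday; its first Saturday is the 6th, so the 3rd Saturday is the 20th — July 20, 2041.
July 20, 2041 is after July 1, 2041, so that is the next one.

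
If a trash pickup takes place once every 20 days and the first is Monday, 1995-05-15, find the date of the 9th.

The 9th occurrence is 8 intervals after the first: 8 × 20 = 160 days after 1995-05-15.
May has 31 days — 16 days to the end of May leaves 144.
June has 30 days (114 left).
July has 31 days (83 left).
August has 31 days (52 left).
September has 30 days (22 left).
22 days into October → 1995-10-22.

1995-10-22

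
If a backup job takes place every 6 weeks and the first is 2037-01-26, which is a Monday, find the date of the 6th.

The 6th occurrence is 5 intervals after the first: 5 × 42 = 210 days after 2037-01-26.
January has 31 days — 5 days to the end of January leaves 205.
February has 28 days (177 left).
March has 31 days (146 left).
April has 30 days (116 left).
May has 31 days (85 left).
June has 30 days (55 left).
July has 31 days (24 left).
24 days into August → 2037-08-24.

2037-08-24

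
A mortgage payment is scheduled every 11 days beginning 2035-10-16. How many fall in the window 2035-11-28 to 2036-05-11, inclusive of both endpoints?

Occurrences land 11·i days after 2035-10-16 for i = 0, 1, 2, …
2035-11-28 is 43 days after the start; 43 ÷ 11 = 3 remainder 10; since the remainder is 10, round up to i = 4. First occurrence in the window: #5 on 2035-11-29 (4×11 = 44 days in).
2036-05-11 is 208 days after the start; 208 ÷ 11 = 18 remainder 10. Last occurrence in the window: #19 on 2036-05-01.
Occurrences #5 through #19: 15 in total.

15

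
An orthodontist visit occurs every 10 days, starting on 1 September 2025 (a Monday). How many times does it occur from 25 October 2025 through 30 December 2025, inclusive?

Occurrences land 10·i days after 1 September 2025 for i = 0, 1, 2, …
25 October 2025 is 54 days after the start; 54 ÷ 10 = 5 remainder 4; since the remainder is 4, round up to i = 6. First occurrence in the window: #7 on 31 October 2025 (6×10 = 60 days in).
30 December 2025 is 120 days after the start; 120 ÷ 10 = 12 remainder 0. Last occurrence in the window: #13 on 30 December 2025.
Occurrences #7 through #13: 7 in total.

7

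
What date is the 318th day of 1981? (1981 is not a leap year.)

January has 31 days (318 − 31 = 287 remain).
February has 28 days (287 − 28 = 259 remain).
March has 31 days (259 − 31 = 228 remain).
April has 30 days (228 − 30 = 198 remain).
May has 31 days (198 − 31 = 167 remain).
June has 30 days (167 − 30 = 137 remain).
July has 31 days (137 − 31 = 106 remain).
August has 31 days (106 − 31 = 75 remain).
September has 30 days (75 − 30 = 45 remain).
October has 31 days (45 − 31 = 14 remain).
14 into November → November 14.

1981-11-14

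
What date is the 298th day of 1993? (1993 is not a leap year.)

January has 31 days (298 − 31 = 267 remain).
February has 28 days (267 − 28 = 239 remain).
March has 31 days (239 − 31 = 208 remain).
April has 30 days (208 − 30 = 178 remain).
May has 31 days (178 − 31 = 147 remain).
June has 30 days (147 − 30 = 117 remain).
July has 31 days (117 − 31 = 86 remain).
August has 31 days (86 − 31 = 55 remain).
September has 30 days (55 − 30 = 25 remain).
25 into October → October 25.

1993-10-25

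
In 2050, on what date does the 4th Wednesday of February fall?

The first Wednesday of February 2050 is February 2.
The 4th Wednesday is 3 weeks later: 2 + 21 = 23.

2050-02-23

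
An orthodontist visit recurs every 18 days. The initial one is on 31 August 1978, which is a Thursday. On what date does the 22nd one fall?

13 September 1979

The 22nd occurrence is 21 intervals after the first: 21 × 18 = 378 days after 31 August 1978.
August has 31 days — 0 days to the end of August leaves 378.
September has 30 days (348 left).
October has 31 days (317 left).
November has 30 days (287 left).
December has 31 days (256 left).
January has 31 days (225 left).
February has 28 days (197 left).
March has 31 days (166 left).
April has 30 days (136 left).
May has 31 days (105 left).
June has 30 days (75 left).
July has 31 days (44 left).
August has 31 days (13 left).
13 days into September → 13 September 1979.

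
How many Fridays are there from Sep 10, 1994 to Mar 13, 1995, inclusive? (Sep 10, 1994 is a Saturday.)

26

Sep 10, 1994 is a Saturday; the first Friday on or after it is Sep 16, 1994 (6 days later).
From Sep 16, 1994 to Mar 13, 1995: 14 + 31 + 30 + 31 + 31 + 28 + 13 = 178 days (rest of Sep, Oct, Nov, Dec, Jan, Feb, Mar).
178 ÷ 7 = 25 full weeks with remainder 3, so 25 more Fridays after the first → 26.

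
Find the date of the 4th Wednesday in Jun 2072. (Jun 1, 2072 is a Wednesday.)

Jun 22, 2072

Jun 2072 begins on a Wednesday, so the first Wednesday is Jun 1.
The 4th Wednesday is 3 weeks later: 1 + 21 = 22.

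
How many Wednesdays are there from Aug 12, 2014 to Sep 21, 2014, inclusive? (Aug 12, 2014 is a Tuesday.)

6

Aug 12, 2014 is a Tuesday; the first Wednesday on or after it is Aug 13, 2014 (1 day later).
From Aug 13, 2014 to Sep 21, 2014: 18 + 21 = 39 days (rest of Aug, Sep).
39 ÷ 7 = 5 full weeks with remainder 4, so 5 more Wednesdays after the first → 6.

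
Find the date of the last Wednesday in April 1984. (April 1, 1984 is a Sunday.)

April 1984 begins on a Sunday, so the first Wednesday is April 4 (3 days later).
April 1984 has 30 days. Adding weeks: 4, 11, 18, 25 — the last one ≤ 30 is the 25th.

25 April 1984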